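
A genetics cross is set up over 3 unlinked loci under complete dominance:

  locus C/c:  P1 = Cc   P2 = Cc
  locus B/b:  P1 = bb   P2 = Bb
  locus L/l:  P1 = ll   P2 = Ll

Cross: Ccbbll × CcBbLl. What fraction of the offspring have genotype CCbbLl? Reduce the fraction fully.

Ccbbll gametes: Cbl×4, cbl×4
CcBbLl gametes: CBL×1, CBl×1, CbL×1, Cbl×1, cBL×1, cBl×1, cbL×1, cbl×1
Ccbbll×CcBbLl grid (8·8=64): CCBbLl=4 CCBbll=4 CCbbLl=4 CCbbll=4 CcBbLl=8 CcBbll=8 CcbbLl=8 Ccbbll=8 ccBbLl=4 ccBbll=4 ccbbLl=4 ccbbll=4
CCbbLl hits 4/64; gcd=4; 4÷4/64÷4 = 1/16

P(CCbbLl) = 1/16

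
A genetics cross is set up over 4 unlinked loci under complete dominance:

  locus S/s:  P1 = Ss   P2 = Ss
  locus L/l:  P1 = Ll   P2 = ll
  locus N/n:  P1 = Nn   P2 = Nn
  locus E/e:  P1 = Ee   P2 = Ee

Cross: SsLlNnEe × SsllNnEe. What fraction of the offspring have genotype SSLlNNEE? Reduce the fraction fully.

SsLlNnEe gametes: SLNE×1, SLNe×1, SLnE×1, SLne×1, SlNE×1, SlNe×1, SlnE×1, Slne×1, sLNE×1, sLNe×1, sLnE×1, sLne×1, slNE×1, slNe×1, slnE×1, slne×1
SsllNnEe gametes: SlNE×2, SlNe×2, SlnE×2, Slne×2, slNE×2, slNe×2, slnE×2, slne×2
SsLlNnEe×SsllNnEe grid (16·16=256): SSLlNNEE=2 SSLlNNEe=4 SSLlNNee=2 SSLlNnEE=4 SSLlNnEe=8 SSLlNnee=4 SSLlnnEE=2 SSLlnnEe=4 SSLlnnee=2 SSllNNEE=2 SSllNNEe=4 SSllNNee=2 SSllNnEE=4 SSllNnEe=8 SSllNnee=4 SSllnnEE=2 SSllnnEe=4 SSllnnee=2 SsLlNNEE=4 SsLlNNEe=8 SsLlNNee=4 SsLlNnEE=8 SsLlNnEe=16 SsLlNnee=8 SsLlnnEE=4 SsLlnnEe=8 SsLlnnee=4 SsllNNEE=4 SsllNNEe=8 SsllNNee=4 SsllNnEE=8 SsllNnEe=16 SsllNnee=8 SsllnnEE=4 SsllnnEe=8 Ssllnnee=4 ssLlNNEE=2 ssLlNNEe=4 ssLlNNee=2 ssLlNnEE=4 ssLlNnEe=8 ssLlNnee=4 ssLlnnEE=2 ssLlnnEe=4 ssLlnnee=2 ssllNNEE=2 ssllNNEe=4 ssllNNee=2 ssllNnEE=4 ssllNnEe=8 ssllNnee=4 ssllnnEE=2 ssllnnEe=4 ssllnnee=2
SSLlNNEE hits 2/256; gcd=2; 2÷2/256÷2 = 1/128

P(SSLlNNEE) = 1/128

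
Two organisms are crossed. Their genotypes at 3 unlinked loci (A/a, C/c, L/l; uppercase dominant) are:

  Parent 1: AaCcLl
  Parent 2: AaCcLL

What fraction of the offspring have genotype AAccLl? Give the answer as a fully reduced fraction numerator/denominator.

P(AAccLl) = 1/32

AaCcLl gametes: ACL×1, ACl×1, AcL×1, Acl×1, aCL×1, aCl×1, acL×1, acl×1
AaCcLL gametes: ACL×2, AcL×2, aCL×2, acL×2
AaCcLl×AaCcLL grid (8·8=64): AACCLL=2 AACCLl=2 AACcLL=4 AACcLl=4 AAccLL=2 AAccLl=2 AaCCLL=4 AaCCLl=4 AaCcLL=8 AaCcLl=8 AaccLL=4 AaccLl=4 aaCCLL=2 aaCCLl=2 aaCcLL=4 aaCcLl=4 aaccLL=2 aaccLl=2
AAccLl hits 2/64; gcd=2; 2÷2/64÷2 = 1/32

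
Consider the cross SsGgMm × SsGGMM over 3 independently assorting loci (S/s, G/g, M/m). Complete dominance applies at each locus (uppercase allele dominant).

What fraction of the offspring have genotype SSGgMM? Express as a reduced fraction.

P(SSGgMM) = 1/16

SsGgMm gametes: SGM×1, SGm×1, SgM×1, Sgm×1, sGM×1, sGm×1, sgM×1, sgm×1
SsGGMM gametes: SGM×4, sGM×4
SsGgMm×SsGGMM grid (8·8=64): SSGGMM=4 SSGGMm=4 SSGgMM=4 SSGgMm=4 SsGGMM=8 SsGGMm=8 SsGgMM=8 SsGgMm=8 ssGGMM=4 ssGGMm=4 ssGgMM=4 ssGgMm=4
SSGgMM hits 4/64; gcd=4; 4÷4/64÷4 = 1/16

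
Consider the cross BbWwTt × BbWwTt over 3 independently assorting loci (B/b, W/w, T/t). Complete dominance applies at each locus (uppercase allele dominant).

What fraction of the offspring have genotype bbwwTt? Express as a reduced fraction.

P(bbwwTt) = 1/32

BbWwTt gametes: BWT×1, BWt×1, BwT×1, Bwt×1, bWT×1, bWt×1, bwT×1, bwt×1
BbWwTt gametes: BWT×1, BWt×1, BwT×1, Bwt×1, bWT×1, bWt×1, bwT×1, bwt×1
BbWwTt×BbWwTt grid (8·8=64): BBWWTT=1 BBWWTt=2 BBWWtt=1 BBWwTT=2 BBWwTt=4 BBWwtt=2 BBwwTT=1 BBwwTt=2 BBwwtt=1 BbWWTT=2 BbWWTt=4 BbWWtt=2 BbWwTT=4 BbWwTt=8 BbWwtt=4 BbwwTT=2 BbwwTt=4 Bbwwtt=2 bbWWTT=1 bbWWTt=2 bbWWtt=1 bbWwTT=2 bbWwTt=4 bbWwtt=2 bbwwTT=1 bbwwTt=2 bbwwtt=1
bbwwTt hits 2/64; gcd=2; 2÷2/64÷2 = 1/32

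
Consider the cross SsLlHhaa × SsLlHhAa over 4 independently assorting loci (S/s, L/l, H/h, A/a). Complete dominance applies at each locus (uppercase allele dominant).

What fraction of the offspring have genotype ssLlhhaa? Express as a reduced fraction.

SsLlHhaa gametes: SLHa×2, SLha×2, SlHa×2, Slha×2, sLHa×2, sLha×2, slHa×2, slha×2
SsLlHhAa gametes: SLHA×1, SLHa×1, SLhA×1, SLha×1, SlHA×1, SlHa×1, SlhA×1, Slha×1, sLHA×1, sLHa×1, sLhA×1, sLha×1, slHA×1, slHa×1, slhA×1, slha×1
SsLlHhaa×SsLlHhAa grid (16·16=256): SSLLHHAa=2 SSLLHHaa=2 SSLLHhAa=4 SSLLHhaa=4 SSLLhhAa=2 SSLLhhaa=2 SSLlHHAa=4 SSLlHHaa=4 SSLlHhAa=8 SSLlHhaa=8 SSLlhhAa=4 SSLlhhaa=4 SSllHHAa=2 SSllHHaa=2 SSllHhAa=4 SSllHhaa=4 SSllhhAa=2 SSllhhaa=2 SsLLHHAa=4 SsLLHHaa=4 SsLLHhAa=8 SsLLHhaa=8 SsLLhhAa=4 SsLLhhaa=4 SsLlHHAa=8 SsLlHHaa=8 SsLlHhAa=16 SsLlHhaa=16 SsLlhhAa=8 SsLlhhaa=8 SsllHHAa=4 SsllHHaa=4 SsllHhAa=8 SsllHhaa=8 SsllhhAa=4 Ssllhhaa=4 ssLLHHAa=2 ssLLHHaa=2 ssLLHhAa=4 ssLLHhaa=4 ssLLhhAa=2 ssLLhhaa=2 ssLlHHAa=4 ssLlHHaa=4 ssLlHhAa=8 ssLlHhaa=8 ssLlhhAa=4 ssLlhhaa=4 ssllHHAa=2 ssllHHaa=2 ssllHhAa=4 ssllHhaa=4 ssllhhAa=2 ssllhhaa=2
ssLlhhaa hits 4/256; gcd=4; 4÷4/256÷4 = 1/64

P(ssLlhhaa) = 1/64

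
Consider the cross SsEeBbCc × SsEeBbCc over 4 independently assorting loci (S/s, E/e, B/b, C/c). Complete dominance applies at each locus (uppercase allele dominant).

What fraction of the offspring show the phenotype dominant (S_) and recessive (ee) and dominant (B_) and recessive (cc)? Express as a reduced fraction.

SsEeBbCc gametes: SEBC×1, SEBc×1, SEbC×1, SEbc×1, SeBC×1, SeBc×1, SebC×1, Sebc×1, sEBC×1, sEBc×1, sEbC×1, sEbc×1, seBC×1, seBc×1, sebC×1, sebc×1
SsEeBbCc gametes: SEBC×1, SEBc×1, SEbC×1, SEbc×1, SeBC×1, SeBc×1, SebC×1, Sebc×1, sEBC×1, sEBc×1, sEbC×1, sEbc×1, seBC×1, seBc×1, sebC×1, sebc×1
SsEeBbCc×SsEeBbCc grid (16·16=256): SSEEBBCC=1 SSEEBBCc=2 SSEEBBcc=1 SSEEBbCC=2 SSEEBbCc=4 SSEEBbcc=2 SSEEbbCC=1 SSEEbbCc=2 SSEEbbcc=1 SSEeBBCC=2 SSEeBBCc=4 SSEeBBcc=2 SSEeBbCC=4 SSEeBbCc=8 SSEeBbcc=4 SSEebbCC=2 SSEebbCc=4 SSEebbcc=2 SSeeBBCC=1 SSeeBBCc=2 SSeeBBcc=1 SSeeBbCC=2 SSeeBbCc=4 SSeeBbcc=2 SSeebbCC=1 SSeebbCc=2 SSeebbcc=1 SsEEBBCC=2 SsEEBBCc=4 SsEEBBcc=2 SsEEBbCC=4 SsEEBbCc=8 SsEEBbcc=4 SsEEbbCC=2 SsEEbbCc=4 SsEEbbcc=2 SsEeBBCC=4 SsEeBBCc=8 SsEeBBcc=4 SsEeBbCC=8 SsEeBbCc=16 SsEeBbcc=8 SsEebbCC=4 SsEebbCc=8 SsEebbcc=4 SseeBBCC=2 SseeBBCc=4 SseeBBcc=2 SseeBbCC=4 SseeBbCc=8 SseeBbcc=4 SseebbCC=2 SseebbCc=4 Sseebbcc=2 ssEEBBCC=1 ssEEBBCc=2 ssEEBBcc=1 ssEEBbCC=2 ssEEBbCc=4 ssEEBbcc=2 ssEEbbCC=1 ssEEbbCc=2 ssEEbbcc=1 ssEeBBCC=2 ssEeBBCc=4 ssEeBBcc=2 ssEeBbCC=4 ssEeBbCc=8 ssEeBbcc=4 ssEebbCC=2 ssEebbCc=4 ssEebbcc=2 sseeBBCC=1 sseeBBCc=2 sseeBBcc=1 sseeBbCC=2 sseeBbCc=4 sseeBbcc=2 sseebbCC=1 sseebbCc=2 sseebbcc=1
S_ ee B_ cc hits 9/256; gcd=1; 9÷1/256÷1 = 9/256

P(S_ ee B_ cc) = 9/256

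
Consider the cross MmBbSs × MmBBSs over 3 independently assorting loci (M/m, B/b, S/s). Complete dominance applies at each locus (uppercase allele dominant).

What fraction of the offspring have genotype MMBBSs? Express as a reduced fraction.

MmBbSs gametes: MBS×1, MBs×1, MbS×1, Mbs×1, mBS×1, mBs×1, mbS×1, mbs×1
MmBBSs gametes: MBS×2, MBs×2, mBS×2, mBs×2
MmBbSs×MmBBSs grid (8·8=64): MMBBSS=2 MMBBSs=4 MMBBss=2 MMBbSS=2 MMBbSs=4 MMBbss=2 MmBBSS=4 MmBBSs=8 MmBBss=4 MmBbSS=4 MmBbSs=8 MmBbss=4 mmBBSS=2 mmBBSs=4 mmBBss=2 mmBbSS=2 mmBbSs=4 mmBbss=2
MMBBSs hits 4/64; gcd=4; 4÷4/64÷4 = 1/16

P(MMBBSs) = 1/16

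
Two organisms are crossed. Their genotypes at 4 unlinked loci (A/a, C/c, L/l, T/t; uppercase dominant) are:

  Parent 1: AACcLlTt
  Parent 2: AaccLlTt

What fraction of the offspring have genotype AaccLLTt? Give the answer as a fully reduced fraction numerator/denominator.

P(AaccLLTt) = 1/32

AACcLlTt gametes: ACLT×2, ACLt×2, AClT×2, AClt×2, AcLT×2, AcLt×2, AclT×2, Aclt×2
AaccLlTt gametes: AcLT×2, AcLt×2, AclT×2, Aclt×2, acLT×2, acLt×2, aclT×2, aclt×2
AACcLlTt×AaccLlTt grid (16·16=256): AACcLLTT=4 AACcLLTt=8 AACcLLtt=4 AACcLlTT=8 AACcLlTt=16 AACcLltt=8 AACcllTT=4 AACcllTt=8 AACclltt=4 AAccLLTT=4 AAccLLTt=8 AAccLLtt=4 AAccLlTT=8 AAccLlTt=16 AAccLltt=8 AAccllTT=4 AAccllTt=8 AAcclltt=4 AaCcLLTT=4 AaCcLLTt=8 AaCcLLtt=4 AaCcLlTT=8 AaCcLlTt=16 AaCcLltt=8 AaCcllTT=4 AaCcllTt=8 AaCclltt=4 AaccLLTT=4 AaccLLTt=8 AaccLLtt=4 AaccLlTT=8 AaccLlTt=16 AaccLltt=8 AaccllTT=4 AaccllTt=8 Aacclltt=4
AaccLLTt hits 8/256; gcd=8; 8÷8/256÷8 = 1/32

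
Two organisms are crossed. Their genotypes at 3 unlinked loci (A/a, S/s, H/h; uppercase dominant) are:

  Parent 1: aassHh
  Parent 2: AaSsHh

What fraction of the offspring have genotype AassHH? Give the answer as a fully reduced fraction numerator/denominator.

P(AassHH) = 1/16

aassHh gametes: asH×4, ash×4
AaSsHh gametes: ASH×1, ASh×1, AsH×1, Ash×1, aSH×1, aSh×1, asH×1, ash×1
aassHh×AaSsHh grid (8·8=64): AaSsHH=4 AaSsHh=8 AaSshh=4 AassHH=4 AassHh=8 Aasshh=4 aaSsHH=4 aaSsHh=8 aaSshh=4 aassHH=4 aassHh=8 aasshh=4
AassHH hits 4/64; gcd=4; 4÷4/64÷4 = 1/16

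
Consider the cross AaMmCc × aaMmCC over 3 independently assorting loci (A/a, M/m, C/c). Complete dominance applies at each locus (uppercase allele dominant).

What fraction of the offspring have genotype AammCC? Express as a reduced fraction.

AaMmCc gametes: AMC×1, AMc×1, AmC×1, Amc×1, aMC×1, aMc×1, amC×1, amc×1
aaMmCC gametes: aMC×4, amC×4
AaMmCc×aaMmCC grid (8·8=64): AaMMCC=4 AaMMCc=4 AaMmCC=8 AaMmCc=8 AammCC=4 AammCc=4 aaMMCC=4 aaMMCc=4 aaMmCC=8 aaMmCc=8 aammCC=4 aammCc=4
AammCC hits 4/64; gcd=4; 4÷4/64÷4 = 1/16

P(AammCC) = 1/16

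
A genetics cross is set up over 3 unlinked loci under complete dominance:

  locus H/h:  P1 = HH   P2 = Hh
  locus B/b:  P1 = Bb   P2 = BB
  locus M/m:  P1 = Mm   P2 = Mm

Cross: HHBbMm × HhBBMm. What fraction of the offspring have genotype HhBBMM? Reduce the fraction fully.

HHBbMm gametes: HBM×2, HBm×2, HbM×2, Hbm×2
HhBBMm gametes: HBM×2, HBm×2, hBM×2, hBm×2
HHBbMm×HhBBMm grid (8·8=64): HHBBMM=4 HHBBMm=8 HHBBmm=4 HHBbMM=4 HHBbMm=8 HHBbmm=4 HhBBMM=4 HhBBMm=8 HhBBmm=4 HhBbMM=4 HhBbMm=8 HhBbmm=4
HhBBMM hits 4/64; gcd=4; 4÷4/64÷4 = 1/16

P(HhBBMM) = 1/16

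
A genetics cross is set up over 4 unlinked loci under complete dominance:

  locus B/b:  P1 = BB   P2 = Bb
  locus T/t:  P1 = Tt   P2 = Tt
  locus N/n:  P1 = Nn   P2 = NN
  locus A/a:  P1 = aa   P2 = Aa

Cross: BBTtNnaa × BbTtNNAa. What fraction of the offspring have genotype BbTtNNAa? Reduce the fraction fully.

BBTtNnaa gametes: BTNa×4, BTna×4, BtNa×4, Btna×4
BbTtNNAa gametes: BTNA×2, BTNa×2, BtNA×2, BtNa×2, bTNA×2, bTNa×2, btNA×2, btNa×2
BBTtNnaa×BbTtNNAa grid (16·16=256): BBTTNNAa=8 BBTTNNaa=8 BBTTNnAa=8 BBTTNnaa=8 BBTtNNAa=16 BBTtNNaa=16 BBTtNnAa=16 BBTtNnaa=16 BBttNNAa=8 BBttNNaa=8 BBttNnAa=8 BBttNnaa=8 BbTTNNAa=8 BbTTNNaa=8 BbTTNnAa=8 BbTTNnaa=8 BbTtNNAa=16 BbTtNNaa=16 BbTtNnAa=16 BbTtNnaa=16 BbttNNAa=8 BbttNNaa=8 BbttNnAa=8 BbttNnaa=8
BbTtNNAa hits 16/256; gcd=16; 16÷16/256÷16 = 1/16

P(BbTtNNAa) = 1/16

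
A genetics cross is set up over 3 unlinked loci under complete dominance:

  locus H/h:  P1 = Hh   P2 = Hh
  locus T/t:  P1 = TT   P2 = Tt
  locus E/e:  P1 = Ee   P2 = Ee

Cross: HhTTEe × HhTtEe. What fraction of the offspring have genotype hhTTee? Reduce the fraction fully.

P(hhTTee) = 1/32

HhTTEe gametes: HTE×2, HTe×2, hTE×2, hTe×2
HhTtEe gametes: HTE×1, HTe×1, HtE×1, Hte×1, hTE×1, hTe×1, htE×1, hte×1
HhTTEe×HhTtEe grid (8·8=64): HHTTEE=2 HHTTEe=4 HHTTee=2 HHTtEE=2 HHTtEe=4 HHTtee=2 HhTTEE=4 HhTTEe=8 HhTTee=4 HhTtEE=4 HhTtEe=8 HhTtee=4 hhTTEE=2 hhTTEe=4 hhTTee=2 hhTtEE=2 hhTtEe=4 hhTtee=2
hhTTee hits 2/64; gcd=2; 2÷2/64÷2 = 1/32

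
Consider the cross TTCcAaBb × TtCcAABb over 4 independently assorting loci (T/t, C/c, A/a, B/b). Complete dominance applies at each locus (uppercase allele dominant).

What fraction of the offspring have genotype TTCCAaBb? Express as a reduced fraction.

TTCcAaBb gametes: TCAB×2, TCAb×2, TCaB×2, TCab×2, TcAB×2, TcAb×2, TcaB×2, Tcab×2
TtCcAABb gametes: TCAB×2, TCAb×2, TcAB×2, TcAb×2, tCAB×2, tCAb×2, tcAB×2, tcAb×2
TTCcAaBb×TtCcAABb grid (16·16=256): TTCCAABB=4 TTCCAABb=8 TTCCAAbb=4 TTCCAaBB=4 TTCCAaBb=8 TTCCAabb=4 TTCcAABB=8 TTCcAABb=16 TTCcAAbb=8 TTCcAaBB=8 TTCcAaBb=16 TTCcAabb=8 TTccAABB=4 TTccAABb=8 TTccAAbb=4 TTccAaBB=4 TTccAaBb=8 TTccAabb=4 TtCCAABB=4 TtCCAABb=8 TtCCAAbb=4 TtCCAaBB=4 TtCCAaBb=8 TtCCAabb=4 TtCcAABB=8 TtCcAABb=16 TtCcAAbb=8 TtCcAaBB=8 TtCcAaBb=16 TtCcAabb=8 TtccAABB=4 TtccAABb=8 TtccAAbb=4 TtccAaBB=4 TtccAaBb=8 TtccAabb=4
TTCCAaBb hits 8/256; gcd=8; 8÷8/256÷8 = 1/32

P(TTCCAaBb) = 1/32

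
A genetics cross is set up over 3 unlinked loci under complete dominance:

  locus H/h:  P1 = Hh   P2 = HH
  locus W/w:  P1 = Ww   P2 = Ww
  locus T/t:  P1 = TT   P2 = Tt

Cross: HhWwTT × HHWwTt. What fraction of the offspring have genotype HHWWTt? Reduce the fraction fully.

HhWwTT gametes: HWT×2, HwT×2, hWT×2, hwT×2
HHWwTt gametes: HWT×2, HWt×2, HwT×2, Hwt×2
HhWwTT×HHWwTt grid (8·8=64): HHWWTT=4 HHWWTt=4 HHWwTT=8 HHWwTt=8 HHwwTT=4 HHwwTt=4 HhWWTT=4 HhWWTt=4 HhWwTT=8 HhWwTt=8 HhwwTT=4 HhwwTt=4
HHWWTt hits 4/64; gcd=4; 4÷4/64÷4 = 1/16

P(HHWWTt) = 1/16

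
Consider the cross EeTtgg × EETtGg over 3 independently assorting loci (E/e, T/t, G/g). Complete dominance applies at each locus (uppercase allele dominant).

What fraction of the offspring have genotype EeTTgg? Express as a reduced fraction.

EeTtgg gametes: ETg×2, Etg×2, eTg×2, etg×2
EETtGg gametes: ETG×2, ETg×2, EtG×2, Etg×2
EeTtgg×EETtGg grid (8·8=64): EETTGg=4 EETTgg=4 EETtGg=8 EETtgg=8 EEttGg=4 EEttgg=4 EeTTGg=4 EeTTgg=4 EeTtGg=8 EeTtgg=8 EettGg=4 Eettgg=4
EeTTgg hits 4/64; gcd=4; 4÷4/64÷4 = 1/16

P(EeTTgg) = 1/16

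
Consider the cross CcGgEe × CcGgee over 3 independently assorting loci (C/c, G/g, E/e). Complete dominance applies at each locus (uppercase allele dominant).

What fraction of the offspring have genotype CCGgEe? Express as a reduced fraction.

CcGgEe gametes: CGE×1, CGe×1, CgE×1, Cge×1, cGE×1, cGe×1, cgE×1, cge×1
CcGgee gametes: CGe×2, Cge×2, cGe×2, cge×2
CcGgEe×CcGgee grid (8·8=64): CCGGEe=2 CCGGee=2 CCGgEe=4 CCGgee=4 CCggEe=2 CCggee=2 CcGGEe=4 CcGGee=4 CcGgEe=8 CcGgee=8 CcggEe=4 Ccggee=4 ccGGEe=2 ccGGee=2 ccGgEe=4 ccGgee=4 ccggEe=2 ccggee=2
CCGgEe hits 4/64; gcd=4; 4÷4/64÷4 = 1/16

P(CCGgEe) = 1/16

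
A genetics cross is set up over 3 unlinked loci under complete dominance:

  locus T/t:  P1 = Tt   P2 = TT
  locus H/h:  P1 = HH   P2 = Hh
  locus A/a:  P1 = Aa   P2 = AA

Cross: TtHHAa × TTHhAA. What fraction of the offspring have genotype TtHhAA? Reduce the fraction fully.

P(TtHhAA) = 1/8

TtHHAa gametes: THA×2, THa×2, tHA×2, tHa×2
TTHhAA gametes: THA×4, ThA×4
TtHHAa×TTHhAA grid (8·8=64): TTHHAA=8 TTHHAa=8 TTHhAA=8 TTHhAa=8 TtHHAA=8 TtHHAa=8 TtHhAA=8 TtHhAa=8
TtHhAA hits 8/64; gcd=8; 8÷8/64÷8 = 1/8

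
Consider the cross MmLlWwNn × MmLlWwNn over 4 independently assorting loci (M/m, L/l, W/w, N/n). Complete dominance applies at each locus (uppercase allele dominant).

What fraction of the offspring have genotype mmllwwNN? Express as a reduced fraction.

P(mmllwwNN) = 1/256

MmLlWwNn gametes: MLWN×1, MLWn×1, MLwN×1, MLwn×1, MlWN×1, MlWn×1, MlwN×1, Mlwn×1, mLWN×1, mLWn×1, mLwN×1, mLwn×1, mlWN×1, mlWn×1, mlwN×1, mlwn×1
MmLlWwNn gametes: MLWN×1, MLWn×1, MLwN×1, MLwn×1, MlWN×1, MlWn×1, MlwN×1, Mlwn×1, mLWN×1, mLWn×1, mLwN×1, mLwn×1, mlWN×1, mlWn×1, mlwN×1, mlwn×1
MmLlWwNn×MmLlWwNn grid (16·16=256): MMLLWWNN=1 MMLLWWNn=2 MMLLWWnn=1 MMLLWwNN=2 MMLLWwNn=4 MMLLWwnn=2 MMLLwwNN=1 MMLLwwNn=2 MMLLwwnn=1 MMLlWWNN=2 MMLlWWNn=4 MMLlWWnn=2 MMLlWwNN=4 MMLlWwNn=8 MMLlWwnn=4 MMLlwwNN=2 MMLlwwNn=4 MMLlwwnn=2 MMllWWNN=1 MMllWWNn=2 MMllWWnn=1 MMllWwNN=2 MMllWwNn=4 MMllWwnn=2 MMllwwNN=1 MMllwwNn=2 MMllwwnn=1 MmLLWWNN=2 MmLLWWNn=4 MmLLWWnn=2 MmLLWwNN=4 MmLLWwNn=8 MmLLWwnn=4 MmLLwwNN=2 MmLLwwNn=4 MmLLwwnn=2 MmLlWWNN=4 MmLlWWNn=8 MmLlWWnn=4 MmLlWwNN=8 MmLlWwNn=16 MmLlWwnn=8 MmLlwwNN=4 MmLlwwNn=8 MmLlwwnn=4 MmllWWNN=2 MmllWWNn=4 MmllWWnn=2 MmllWwNN=4 MmllWwNn=8 MmllWwnn=4 MmllwwNN=2 MmllwwNn=4 Mmllwwnn=2 mmLLWWNN=1 mmLLWWNn=2 mmLLWWnn=1 mmLLWwNN=2 mmLLWwNn=4 mmLLWwnn=2 mmLLwwNN=1 mmLLwwNn=2 mmLLwwnn=1 mmLlWWNN=2 mmLlWWNn=4 mmLlWWnn=2 mmLlWwNN=4 mmLlWwNn=8 mmLlWwnn=4 mmLlwwNN=2 mmLlwwNn=4 mmLlwwnn=2 mmllWWNN=1 mmllWWNn=2 mmllWWnn=1 mmllWwNN=2 mmllWwNn=4 mmllWwnn=2 mmllwwNN=1 mmllwwNn=2 mmllwwnn=1
mmllwwNN hits 1/256; gcd=1; 1÷1/256÷1 = 1/256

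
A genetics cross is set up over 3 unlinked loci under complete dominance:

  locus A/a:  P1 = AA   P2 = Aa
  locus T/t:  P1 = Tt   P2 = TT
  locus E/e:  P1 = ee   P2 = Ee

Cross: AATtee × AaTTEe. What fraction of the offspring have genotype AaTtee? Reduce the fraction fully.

P(AaTtee) = 1/8

AATtee gametes: ATe×4, Ate×4
AaTTEe gametes: ATE×2, ATe×2, aTE×2, aTe×2
AATtee×AaTTEe grid (8·8=64): AATTEe=8 AATTee=8 AATtEe=8 AATtee=8 AaTTEe=8 AaTTee=8 AaTtEe=8 AaTtee=8
AaTtee hits 8/64; gcd=8; 8÷8/64÷8 = 1/8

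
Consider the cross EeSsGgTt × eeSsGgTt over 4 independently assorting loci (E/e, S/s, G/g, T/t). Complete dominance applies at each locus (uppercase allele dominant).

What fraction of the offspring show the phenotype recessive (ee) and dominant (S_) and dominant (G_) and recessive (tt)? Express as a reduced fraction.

EeSsGgTt gametes: ESGT×1, ESGt×1, ESgT×1, ESgt×1, EsGT×1, EsGt×1, EsgT×1, Esgt×1, eSGT×1, eSGt×1, eSgT×1, eSgt×1, esGT×1, esGt×1, esgT×1, esgt×1
eeSsGgTt gametes: eSGT×2, eSGt×2, eSgT×2, eSgt×2, esGT×2, esGt×2, esgT×2, esgt×2
EeSsGgTt×eeSsGgTt grid (16·16=256): EeSSGGTT=2 EeSSGGTt=4 EeSSGGtt=2 EeSSGgTT=4 EeSSGgTt=8 EeSSGgtt=4 EeSSggTT=2 EeSSggTt=4 EeSSggtt=2 EeSsGGTT=4 EeSsGGTt=8 EeSsGGtt=4 EeSsGgTT=8 EeSsGgTt=16 EeSsGgtt=8 EeSsggTT=4 EeSsggTt=8 EeSsggtt=4 EessGGTT=2 EessGGTt=4 EessGGtt=2 EessGgTT=4 EessGgTt=8 EessGgtt=4 EessggTT=2 EessggTt=4 Eessggtt=2 eeSSGGTT=2 eeSSGGTt=4 eeSSGGtt=2 eeSSGgTT=4 eeSSGgTt=8 eeSSGgtt=4 eeSSggTT=2 eeSSggTt=4 eeSSggtt=2 eeSsGGTT=4 eeSsGGTt=8 eeSsGGtt=4 eeSsGgTT=8 eeSsGgTt=16 eeSsGgtt=8 eeSsggTT=4 eeSsggTt=8 eeSsggtt=4 eessGGTT=2 eessGGTt=4 eessGGtt=2 eessGgTT=4 eessGgTt=8 eessGgtt=4 eessggTT=2 eessggTt=4 eessggtt=2
ee S_ G_ tt hits 18/256; gcd=2; 18÷2/256÷2 = 9/128

P(ee S_ G_ tt) = 9/128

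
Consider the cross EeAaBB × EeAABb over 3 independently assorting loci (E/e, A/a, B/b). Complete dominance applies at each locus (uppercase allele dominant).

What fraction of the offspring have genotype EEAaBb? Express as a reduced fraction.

P(EEAaBb) = 1/16

EeAaBB gametes: EAB×2, EaB×2, eAB×2, eaB×2
EeAABb gametes: EAB×2, EAb×2, eAB×2, eAb×2
EeAaBB×EeAABb grid (8·8=64): EEAABB=4 EEAABb=4 EEAaBB=4 EEAaBb=4 EeAABB=8 EeAABb=8 EeAaBB=8 EeAaBb=8 eeAABB=4 eeAABb=4 eeAaBB=4 eeAaBb=4
EEAaBb hits 4/64; gcd=4; 4÷4/64÷4 = 1/16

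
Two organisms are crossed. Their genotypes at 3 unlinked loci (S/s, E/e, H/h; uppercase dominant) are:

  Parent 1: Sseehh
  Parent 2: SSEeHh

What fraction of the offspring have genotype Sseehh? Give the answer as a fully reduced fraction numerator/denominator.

Sseehh gametes: Seh×4, seh×4
SSEeHh gametes: SEH×2, SEh×2, SeH×2, Seh×2
Sseehh×SSEeHh grid (8·8=64): SSEeHh=8 SSEehh=8 SSeeHh=8 SSeehh=8 SsEeHh=8 SsEehh=8 SseeHh=8 Sseehh=8
Sseehh hits 8/64; gcd=8; 8÷8/64÷8 = 1/8

P(Sseehh) = 1/8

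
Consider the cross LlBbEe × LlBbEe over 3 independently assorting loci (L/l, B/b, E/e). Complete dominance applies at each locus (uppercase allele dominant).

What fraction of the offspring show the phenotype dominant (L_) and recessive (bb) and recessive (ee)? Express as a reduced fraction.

P(L_ bb ee) = 3/64

LlBbEe gametes: LBE×1, LBe×1, LbE×1, Lbe×1, lBE×1, lBe×1, lbE×1, lbe×1
LlBbEe gametes: LBE×1, LBe×1, LbE×1, Lbe×1, lBE×1, lBe×1, lbE×1, lbe×1
LlBbEe×LlBbEe grid (8·8=64): LLBBEE=1 LLBBEe=2 LLBBee=1 LLBbEE=2 LLBbEe=4 LLBbee=2 LLbbEE=1 LLbbEe=2 LLbbee=1 LlBBEE=2 LlBBEe=4 LlBBee=2 LlBbEE=4 LlBbEe=8 LlBbee=4 LlbbEE=2 LlbbEe=4 Llbbee=2 llBBEE=1 llBBEe=2 llBBee=1 llBbEE=2 llBbEe=4 llBbee=2 llbbEE=1 llbbEe=2 llbbee=1
L_ bb ee hits 3/64; gcd=1; 3÷1/64÷1 = 3/64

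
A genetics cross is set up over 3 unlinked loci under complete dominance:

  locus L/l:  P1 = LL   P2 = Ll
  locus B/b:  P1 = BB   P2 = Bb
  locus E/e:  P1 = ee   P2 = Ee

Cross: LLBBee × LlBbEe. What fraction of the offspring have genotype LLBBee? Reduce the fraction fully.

LLBBee gametes: LBe×8
LlBbEe gametes: LBE×1, LBe×1, LbE×1, Lbe×1, lBE×1, lBe×1, lbE×1, lbe×1
LLBBee×LlBbEe grid (8·8=64): LLBBEe=8 LLBBee=8 LLBbEe=8 LLBbee=8 LlBBEe=8 LlBBee=8 LlBbEe=8 LlBbee=8
LLBBee hits 8/64; gcd=8; 8÷8/64÷8 = 1/8

P(LLBBee) = 1/8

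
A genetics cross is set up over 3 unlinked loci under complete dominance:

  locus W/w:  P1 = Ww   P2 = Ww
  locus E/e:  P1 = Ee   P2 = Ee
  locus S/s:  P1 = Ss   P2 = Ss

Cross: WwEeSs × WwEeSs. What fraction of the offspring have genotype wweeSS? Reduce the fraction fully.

WwEeSs gametes: WES×1, WEs×1, WeS×1, Wes×1, wES×1, wEs×1, weS×1, wes×1
WwEeSs gametes: WES×1, WEs×1, WeS×1, Wes×1, wES×1, wEs×1, weS×1, wes×1
WwEeSs×WwEeSs grid (8·8=64): WWEESS=1 WWEESs=2 WWEEss=1 WWEeSS=2 WWEeSs=4 WWEess=2 WWeeSS=1 WWeeSs=2 WWeess=1 WwEESS=2 WwEESs=4 WwEEss=2 WwEeSS=4 WwEeSs=8 WwEess=4 WweeSS=2 WweeSs=4 Wweess=2 wwEESS=1 wwEESs=2 wwEEss=1 wwEeSS=2 wwEeSs=4 wwEess=2 wweeSS=1 wweeSs=2 wweess=1
wweeSS hits 1/64; gcd=1; 1÷1/64÷1 = 1/64

P(wweeSS) = 1/64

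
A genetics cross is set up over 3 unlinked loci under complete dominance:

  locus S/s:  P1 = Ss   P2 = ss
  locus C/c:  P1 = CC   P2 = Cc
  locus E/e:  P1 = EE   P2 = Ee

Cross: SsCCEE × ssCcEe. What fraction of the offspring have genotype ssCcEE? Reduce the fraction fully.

SsCCEE gametes: SCE×4, sCE×4
ssCcEe gametes: sCE×2, sCe×2, scE×2, sce×2
SsCCEE×ssCcEe grid (8·8=64): SsCCEE=8 SsCCEe=8 SsCcEE=8 SsCcEe=8 ssCCEE=8 ssCCEe=8 ssCcEE=8 ssCcEe=8
ssCcEE hits 8/64; gcd=8; 8÷8/64÷8 = 1/8

P(ssCcEE) = 1/8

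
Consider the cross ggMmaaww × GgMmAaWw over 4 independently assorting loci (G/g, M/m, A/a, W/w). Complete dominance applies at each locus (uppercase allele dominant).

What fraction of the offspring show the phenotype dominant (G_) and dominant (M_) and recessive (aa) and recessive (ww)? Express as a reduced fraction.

P(G_ M_ aa ww) = 3/32

ggMmaaww gametes: gMaw×8, gmaw×8
GgMmAaWw gametes: GMAW×1, GMAw×1, GMaW×1, GMaw×1, GmAW×1, GmAw×1, GmaW×1, Gmaw×1, gMAW×1, gMAw×1, gMaW×1, gMaw×1, gmAW×1, gmAw×1, gmaW×1, gmaw×1
ggMmaaww×GgMmAaWw grid (16·16=256): GgMMAaWw=8 GgMMAaww=8 GgMMaaWw=8 GgMMaaww=8 GgMmAaWw=16 GgMmAaww=16 GgMmaaWw=16 GgMmaaww=16 GgmmAaWw=8 GgmmAaww=8 GgmmaaWw=8 Ggmmaaww=8 ggMMAaWw=8 ggMMAaww=8 ggMMaaWw=8 ggMMaaww=8 ggMmAaWw=16 ggMmAaww=16 ggMmaaWw=16 ggMmaaww=16 ggmmAaWw=8 ggmmAaww=8 ggmmaaWw=8 ggmmaaww=8
G_ M_ aa ww hits 24/256; gcd=8; 24÷8/256÷8 = 3/32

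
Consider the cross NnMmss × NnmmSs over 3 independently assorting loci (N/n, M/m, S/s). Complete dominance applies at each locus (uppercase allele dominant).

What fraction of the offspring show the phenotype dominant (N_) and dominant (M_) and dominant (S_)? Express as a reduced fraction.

NnMmss gametes: NMs×2, Nms×2, nMs×2, nms×2
NnmmSs gametes: NmS×2, Nms×2, nmS×2, nms×2
NnMmss×NnmmSs grid (8·8=64): NNMmSs=4 NNMmss=4 NNmmSs=4 NNmmss=4 NnMmSs=8 NnMmss=8 NnmmSs=8 Nnmmss=8 nnMmSs=4 nnMmss=4 nnmmSs=4 nnmmss=4
N_ M_ S_ hits 12/64; gcd=4; 12÷4/64÷4 = 3/16

P(N_ M_ S_) = 3/16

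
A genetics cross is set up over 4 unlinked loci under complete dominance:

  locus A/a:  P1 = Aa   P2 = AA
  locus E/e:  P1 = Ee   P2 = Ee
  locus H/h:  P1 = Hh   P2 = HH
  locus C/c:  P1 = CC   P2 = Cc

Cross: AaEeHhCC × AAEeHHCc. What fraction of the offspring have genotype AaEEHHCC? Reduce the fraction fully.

AaEeHhCC gametes: AEHC×2, AEhC×2, AeHC×2, AehC×2, aEHC×2, aEhC×2, aeHC×2, aehC×2
AAEeHHCc gametes: AEHC×4, AEHc×4, AeHC×4, AeHc×4
AaEeHhCC×AAEeHHCc grid (16·16=256): AAEEHHCC=8 AAEEHHCc=8 AAEEHhCC=8 AAEEHhCc=8 AAEeHHCC=16 AAEeHHCc=16 AAEeHhCC=16 AAEeHhCc=16 AAeeHHCC=8 AAeeHHCc=8 AAeeHhCC=8 AAeeHhCc=8 AaEEHHCC=8 AaEEHHCc=8 AaEEHhCC=8 AaEEHhCc=8 AaEeHHCC=16 AaEeHHCc=16 AaEeHhCC=16 AaEeHhCc=16 AaeeHHCC=8 AaeeHHCc=8 AaeeHhCC=8 AaeeHhCc=8
AaEEHHCC hits 8/256; gcd=8; 8÷8/256÷8 = 1/32

P(AaEEHHCC) = 1/32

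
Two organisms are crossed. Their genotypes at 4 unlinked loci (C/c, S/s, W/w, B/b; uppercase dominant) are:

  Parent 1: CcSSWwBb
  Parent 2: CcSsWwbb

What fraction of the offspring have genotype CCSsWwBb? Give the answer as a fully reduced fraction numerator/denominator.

CcSSWwBb gametes: CSWB×2, CSWb×2, CSwB×2, CSwb×2, cSWB×2, cSWb×2, cSwB×2, cSwb×2
CcSsWwbb gametes: CSWb×2, CSwb×2, CsWb×2, Cswb×2, cSWb×2, cSwb×2, csWb×2, cswb×2
CcSSWwBb×CcSsWwbb grid (16·16=256): CCSSWWBb=4 CCSSWWbb=4 CCSSWwBb=8 CCSSWwbb=8 CCSSwwBb=4 CCSSwwbb=4 CCSsWWBb=4 CCSsWWbb=4 CCSsWwBb=8 CCSsWwbb=8 CCSswwBb=4 CCSswwbb=4 CcSSWWBb=8 CcSSWWbb=8 CcSSWwBb=16 CcSSWwbb=16 CcSSwwBb=8 CcSSwwbb=8 CcSsWWBb=8 CcSsWWbb=8 CcSsWwBb=16 CcSsWwbb=16 CcSswwBb=8 CcSswwbb=8 ccSSWWBb=4 ccSSWWbb=4 ccSSWwBb=8 ccSSWwbb=8 ccSSwwBb=4 ccSSwwbb=4 ccSsWWBb=4 ccSsWWbb=4 ccSsWwBb=8 ccSsWwbb=8 ccSswwBb=4 ccSswwbb=4
CCSsWwBb hits 8/256; gcd=8; 8÷8/256÷8 = 1/32

P(CCSsWwBb) = 1/32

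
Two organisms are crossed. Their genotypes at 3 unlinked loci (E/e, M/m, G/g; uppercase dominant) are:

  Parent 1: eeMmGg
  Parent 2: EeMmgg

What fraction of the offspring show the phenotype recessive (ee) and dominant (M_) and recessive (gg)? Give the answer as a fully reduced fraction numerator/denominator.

P(ee M_ gg) = 3/16

eeMmGg gametes: eMG×2, eMg×2, emG×2, emg×2
EeMmgg gametes: EMg×2, Emg×2, eMg×2, emg×2
eeMmGg×EeMmgg grid (8·8=64): EeMMGg=4 EeMMgg=4 EeMmGg=8 EeMmgg=8 EemmGg=4 Eemmgg=4 eeMMGg=4 eeMMgg=4 eeMmGg=8 eeMmgg=8 eemmGg=4 eemmgg=4
ee M_ gg hits 12/64; gcd=4; 12÷4/64÷4 = 3/16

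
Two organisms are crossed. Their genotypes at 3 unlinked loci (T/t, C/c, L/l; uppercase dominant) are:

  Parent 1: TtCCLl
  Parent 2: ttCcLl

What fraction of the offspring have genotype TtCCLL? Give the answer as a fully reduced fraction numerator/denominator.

P(TtCCLL) = 1/16

TtCCLl gametes: TCL×2, TCl×2, tCL×2, tCl×2
ttCcLl gametes: tCL×2, tCl×2, tcL×2, tcl×2
TtCCLl×ttCcLl grid (8·8=64): TtCCLL=4 TtCCLl=8 TtCCll=4 TtCcLL=4 TtCcLl=8 TtCcll=4 ttCCLL=4 ttCCLl=8 ttCCll=4 ttCcLL=4 ttCcLl=8 ttCcll=4
TtCCLL hits 4/64; gcd=4; 4÷4/64÷4 = 1/16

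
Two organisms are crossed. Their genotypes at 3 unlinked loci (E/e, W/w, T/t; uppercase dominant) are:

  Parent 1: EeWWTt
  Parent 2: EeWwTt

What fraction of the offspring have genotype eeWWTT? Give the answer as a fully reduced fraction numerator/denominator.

EeWWTt gametes: EWT×2, EWt×2, eWT×2, eWt×2
EeWwTt gametes: EWT×1, EWt×1, EwT×1, Ewt×1, eWT×1, eWt×1, ewT×1, ewt×1
EeWWTt×EeWwTt grid (8·8=64): EEWWTT=2 EEWWTt=4 EEWWtt=2 EEWwTT=2 EEWwTt=4 EEWwtt=2 EeWWTT=4 EeWWTt=8 EeWWtt=4 EeWwTT=4 EeWwTt=8 EeWwtt=4 eeWWTT=2 eeWWTt=4 eeWWtt=2 eeWwTT=2 eeWwTt=4 eeWwtt=2
eeWWTT hits 2/64; gcd=2; 2÷2/64÷2 = 1/32

P(eeWWTT) = 1/32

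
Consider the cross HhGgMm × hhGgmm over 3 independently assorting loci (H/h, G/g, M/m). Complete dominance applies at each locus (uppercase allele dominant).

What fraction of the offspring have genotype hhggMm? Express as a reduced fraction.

P(hhggMm) = 1/16

HhGgMm gametes: HGM×1, HGm×1, HgM×1, Hgm×1, hGM×1, hGm×1, hgM×1, hgm×1
hhGgmm gametes: hGm×4, hgm×4
HhGgMm×hhGgmm grid (8·8=64): HhGGMm=4 HhGGmm=4 HhGgMm=8 HhGgmm=8 HhggMm=4 Hhggmm=4 hhGGMm=4 hhGGmm=4 hhGgMm=8 hhGgmm=8 hhggMm=4 hhggmm=4
hhggMm hits 4/64; gcd=4; 4÷4/64÷4 = 1/16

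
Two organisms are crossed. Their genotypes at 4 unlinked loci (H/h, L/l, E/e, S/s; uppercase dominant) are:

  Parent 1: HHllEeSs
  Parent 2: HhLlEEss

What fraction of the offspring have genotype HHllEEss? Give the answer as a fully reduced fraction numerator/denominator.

HHllEeSs gametes: HlES×4, HlEs×4, HleS×4, Hles×4
HhLlEEss gametes: HLEs×4, HlEs×4, hLEs×4, hlEs×4
HHllEeSs×HhLlEEss grid (16·16=256): HHLlEESs=16 HHLlEEss=16 HHLlEeSs=16 HHLlEess=16 HHllEESs=16 HHllEEss=16 HHllEeSs=16 HHllEess=16 HhLlEESs=16 HhLlEEss=16 HhLlEeSs=16 HhLlEess=16 HhllEESs=16 HhllEEss=16 HhllEeSs=16 HhllEess=16
HHllEEss hits 16/256; gcd=16; 16÷16/256÷16 = 1/16

P(HHllEEss) = 1/16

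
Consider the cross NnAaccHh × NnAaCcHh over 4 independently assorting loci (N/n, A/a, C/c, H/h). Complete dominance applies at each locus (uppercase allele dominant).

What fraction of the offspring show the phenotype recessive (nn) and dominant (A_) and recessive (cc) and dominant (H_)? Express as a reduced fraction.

NnAaccHh gametes: NAcH×2, NAch×2, NacH×2, Nach×2, nAcH×2, nAch×2, nacH×2, nach×2
NnAaCcHh gametes: NACH×1, NACh×1, NAcH×1, NAch×1, NaCH×1, NaCh×1, NacH×1, Nach×1, nACH×1, nACh×1, nAcH×1, nAch×1, naCH×1, naCh×1, nacH×1, nach×1
NnAaccHh×NnAaCcHh grid (16·16=256): NNAACcHH=2 NNAACcHh=4 NNAACchh=2 NNAAccHH=2 NNAAccHh=4 NNAAcchh=2 NNAaCcHH=4 NNAaCcHh=8 NNAaCchh=4 NNAaccHH=4 NNAaccHh=8 NNAacchh=4 NNaaCcHH=2 NNaaCcHh=4 NNaaCchh=2 NNaaccHH=2 NNaaccHh=4 NNaacchh=2 NnAACcHH=4 NnAACcHh=8 NnAACchh=4 NnAAccHH=4 NnAAccHh=8 NnAAcchh=4 NnAaCcHH=8 NnAaCcHh=16 NnAaCchh=8 NnAaccHH=8 NnAaccHh=16 NnAacchh=8 NnaaCcHH=4 NnaaCcHh=8 NnaaCchh=4 NnaaccHH=4 NnaaccHh=8 Nnaacchh=4 nnAACcHH=2 nnAACcHh=4 nnAACchh=2 nnAAccHH=2 nnAAccHh=4 nnAAcchh=2 nnAaCcHH=4 nnAaCcHh=8 nnAaCchh=4 nnAaccHH=4 nnAaccHh=8 nnAacchh=4 nnaaCcHH=2 nnaaCcHh=4 nnaaCchh=2 nnaaccHH=2 nnaaccHh=4 nnaacchh=2
nn A_ cc H_ hits 18/256; gcd=2; 18÷2/256÷2 = 9/128

P(nn A_ cc H_) = 9/128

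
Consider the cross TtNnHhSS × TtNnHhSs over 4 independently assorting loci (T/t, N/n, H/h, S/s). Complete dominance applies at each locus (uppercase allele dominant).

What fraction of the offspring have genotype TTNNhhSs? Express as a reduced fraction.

P(TTNNhhSs) = 1/128

TtNnHhSS gametes: TNHS×2, TNhS×2, TnHS×2, TnhS×2, tNHS×2, tNhS×2, tnHS×2, tnhS×2
TtNnHhSs gametes: TNHS×1, TNHs×1, TNhS×1, TNhs×1, TnHS×1, TnHs×1, TnhS×1, Tnhs×1, tNHS×1, tNHs×1, tNhS×1, tNhs×1, tnHS×1, tnHs×1, tnhS×1, tnhs×1
TtNnHhSS×TtNnHhSs grid (16·16=256): TTNNHHSS=2 TTNNHHSs=2 TTNNHhSS=4 TTNNHhSs=4 TTNNhhSS=2 TTNNhhSs=2 TTNnHHSS=4 TTNnHHSs=4 TTNnHhSS=8 TTNnHhSs=8 TTNnhhSS=4 TTNnhhSs=4 TTnnHHSS=2 TTnnHHSs=2 TTnnHhSS=4 TTnnHhSs=4 TTnnhhSS=2 TTnnhhSs=2 TtNNHHSS=4 TtNNHHSs=4 TtNNHhSS=8 TtNNHhSs=8 TtNNhhSS=4 TtNNhhSs=4 TtNnHHSS=8 TtNnHHSs=8 TtNnHhSS=16 TtNnHhSs=16 TtNnhhSS=8 TtNnhhSs=8 TtnnHHSS=4 TtnnHHSs=4 TtnnHhSS=8 TtnnHhSs=8 TtnnhhSS=4 TtnnhhSs=4 ttNNHHSS=2 ttNNHHSs=2 ttNNHhSS=4 ttNNHhSs=4 ttNNhhSS=2 ttNNhhSs=2 ttNnHHSS=4 ttNnHHSs=4 ttNnHhSS=8 ttNnHhSs=8 ttNnhhSS=4 ttNnhhSs=4 ttnnHHSS=2 ttnnHHSs=2 ttnnHhSS=4 ttnnHhSs=4 ttnnhhSS=2 ttnnhhSs=2
TTNNhhSs hits 2/256; gcd=2; 2÷2/256÷2 = 1/128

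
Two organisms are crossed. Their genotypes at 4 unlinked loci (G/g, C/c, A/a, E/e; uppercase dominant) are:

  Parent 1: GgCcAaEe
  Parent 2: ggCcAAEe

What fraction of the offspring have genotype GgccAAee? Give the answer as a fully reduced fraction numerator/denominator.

GgCcAaEe gametes: GCAE×1, GCAe×1, GCaE×1, GCae×1, GcAE×1, GcAe×1, GcaE×1, Gcae×1, gCAE×1, gCAe×1, gCaE×1, gCae×1, gcAE×1, gcAe×1, gcaE×1, gcae×1
ggCcAAEe gametes: gCAE×4, gCAe×4, gcAE×4, gcAe×4
GgCcAaEe×ggCcAAEe grid (16·16=256): GgCCAAEE=4 GgCCAAEe=8 GgCCAAee=4 GgCCAaEE=4 GgCCAaEe=8 GgCCAaee=4 GgCcAAEE=8 GgCcAAEe=16 GgCcAAee=8 GgCcAaEE=8 GgCcAaEe=16 GgCcAaee=8 GgccAAEE=4 GgccAAEe=8 GgccAAee=4 GgccAaEE=4 GgccAaEe=8 GgccAaee=4 ggCCAAEE=4 ggCCAAEe=8 ggCCAAee=4 ggCCAaEE=4 ggCCAaEe=8 ggCCAaee=4 ggCcAAEE=8 ggCcAAEe=16 ggCcAAee=8 ggCcAaEE=8 ggCcAaEe=16 ggCcAaee=8 ggccAAEE=4 ggccAAEe=8 ggccAAee=4 ggccAaEE=4 ggccAaEe=8 ggccAaee=4
GgccAAee hits 4/256; gcd=4; 4÷4/256÷4 = 1/64

P(GgccAAee) = 1/64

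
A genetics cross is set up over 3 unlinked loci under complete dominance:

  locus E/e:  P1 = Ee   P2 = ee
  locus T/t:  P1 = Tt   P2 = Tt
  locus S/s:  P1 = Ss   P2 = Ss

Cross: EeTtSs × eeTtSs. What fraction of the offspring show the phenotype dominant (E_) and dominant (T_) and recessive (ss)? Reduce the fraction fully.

EeTtSs gametes: ETS×1, ETs×1, EtS×1, Ets×1, eTS×1, eTs×1, etS×1, ets×1
eeTtSs gametes: eTS×2, eTs×2, etS×2, ets×2
EeTtSs×eeTtSs grid (8·8=64): EeTTSS=2 EeTTSs=4 EeTTss=2 EeTtSS=4 EeTtSs=8 EeTtss=4 EettSS=2 EettSs=4 Eettss=2 eeTTSS=2 eeTTSs=4 eeTTss=2 eeTtSS=4 eeTtSs=8 eeTtss=4 eettSS=2 eettSs=4 eettss=2
E_ T_ ss hits 6/64; gcd=2; 6÷2/64÷2 = 3/32

P(E_ T_ ss) = 3/32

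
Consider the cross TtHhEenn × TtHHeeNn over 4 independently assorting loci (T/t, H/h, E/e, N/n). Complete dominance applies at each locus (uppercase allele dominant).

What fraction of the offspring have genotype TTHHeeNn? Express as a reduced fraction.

P(TTHHeeNn) = 1/32

TtHhEenn gametes: THEn×2, THen×2, ThEn×2, Then×2, tHEn×2, tHen×2, thEn×2, then×2
TtHHeeNn gametes: THeN×4, THen×4, tHeN×4, tHen×4
TtHhEenn×TtHHeeNn grid (16·16=256): TTHHEeNn=8 TTHHEenn=8 TTHHeeNn=8 TTHHeenn=8 TTHhEeNn=8 TTHhEenn=8 TTHheeNn=8 TTHheenn=8 TtHHEeNn=16 TtHHEenn=16 TtHHeeNn=16 TtHHeenn=16 TtHhEeNn=16 TtHhEenn=16 TtHheeNn=16 TtHheenn=16 ttHHEeNn=8 ttHHEenn=8 ttHHeeNn=8 ttHHeenn=8 ttHhEeNn=8 ttHhEenn=8 ttHheeNn=8 ttHheenn=8
TTHHeeNn hits 8/256; gcd=8; 8÷8/256÷8 = 1/32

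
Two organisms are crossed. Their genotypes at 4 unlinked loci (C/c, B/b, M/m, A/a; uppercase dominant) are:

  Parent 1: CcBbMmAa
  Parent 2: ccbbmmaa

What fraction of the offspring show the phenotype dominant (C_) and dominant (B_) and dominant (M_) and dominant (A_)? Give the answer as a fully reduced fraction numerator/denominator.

CcBbMmAa gametes: CBMA×1, CBMa×1, CBmA×1, CBma×1, CbMA×1, CbMa×1, CbmA×1, Cbma×1, cBMA×1, cBMa×1, cBmA×1, cBma×1, cbMA×1, cbMa×1, cbmA×1, cbma×1
ccbbmmaa gametes: cbma×16
CcBbMmAa×ccbbmmaa grid (16·16=256): CcBbMmAa=16 CcBbMmaa=16 CcBbmmAa=16 CcBbmmaa=16 CcbbMmAa=16 CcbbMmaa=16 CcbbmmAa=16 Ccbbmmaa=16 ccBbMmAa=16 ccBbMmaa=16 ccBbmmAa=16 ccBbmmaa=16 ccbbMmAa=16 ccbbMmaa=16 ccbbmmAa=16 ccbbmmaa=16
C_ B_ M_ A_ hits 16/256; gcd=16; 16÷16/256÷16 = 1/16

P(C_ B_ M_ A_) = 1/16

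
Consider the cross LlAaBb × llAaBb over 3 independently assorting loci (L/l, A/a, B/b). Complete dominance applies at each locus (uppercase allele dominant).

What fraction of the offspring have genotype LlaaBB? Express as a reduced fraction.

P(LlaaBB) = 1/32

LlAaBb gametes: LAB×1, LAb×1, LaB×1, Lab×1, lAB×1, lAb×1, laB×1, lab×1
llAaBb gametes: lAB×2, lAb×2, laB×2, lab×2
LlAaBb×llAaBb grid (8·8=64): LlAABB=2 LlAABb=4 LlAAbb=2 LlAaBB=4 LlAaBb=8 LlAabb=4 LlaaBB=2 LlaaBb=4 Llaabb=2 llAABB=2 llAABb=4 llAAbb=2 llAaBB=4 llAaBb=8 llAabb=4 llaaBB=2 llaaBb=4 llaabb=2
LlaaBB hits 2/64; gcd=2; 2÷2/64÷2 = 1/32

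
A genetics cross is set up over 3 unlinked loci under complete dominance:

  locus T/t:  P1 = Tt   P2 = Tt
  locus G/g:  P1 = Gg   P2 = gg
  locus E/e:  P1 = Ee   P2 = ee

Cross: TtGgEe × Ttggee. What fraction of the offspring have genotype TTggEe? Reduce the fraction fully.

P(TTggEe) = 1/16

TtGgEe gametes: TGE×1, TGe×1, TgE×1, Tge×1, tGE×1, tGe×1, tgE×1, tge×1
Ttggee gametes: Tge×4, tge×4
TtGgEe×Ttggee grid (8·8=64): TTGgEe=4 TTGgee=4 TTggEe=4 TTggee=4 TtGgEe=8 TtGgee=8 TtggEe=8 Ttggee=8 ttGgEe=4 ttGgee=4 ttggEe=4 ttggee=4
TTggEe hits 4/64; gcd=4; 4÷4/64÷4 = 1/16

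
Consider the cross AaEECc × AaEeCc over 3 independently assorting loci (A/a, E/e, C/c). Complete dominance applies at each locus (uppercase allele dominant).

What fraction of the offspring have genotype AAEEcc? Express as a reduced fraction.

P(AAEEcc) = 1/32

AaEECc gametes: AEC×2, AEc×2, aEC×2, aEc×2
AaEeCc gametes: AEC×1, AEc×1, AeC×1, Aec×1, aEC×1, aEc×1, aeC×1, aec×1
AaEECc×AaEeCc grid (8·8=64): AAEECC=2 AAEECc=4 AAEEcc=2 AAEeCC=2 AAEeCc=4 AAEecc=2 AaEECC=4 AaEECc=8 AaEEcc=4 AaEeCC=4 AaEeCc=8 AaEecc=4 aaEECC=2 aaEECc=4 aaEEcc=2 aaEeCC=2 aaEeCc=4 aaEecc=2
AAEEcc hits 2/64; gcd=2; 2÷2/64÷2 = 1/32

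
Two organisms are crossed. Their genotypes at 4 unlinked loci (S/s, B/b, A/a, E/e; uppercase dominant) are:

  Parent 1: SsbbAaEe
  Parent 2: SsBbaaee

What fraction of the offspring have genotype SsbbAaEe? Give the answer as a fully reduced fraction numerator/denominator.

P(SsbbAaEe) = 1/16

SsbbAaEe gametes: SbAE×2, SbAe×2, SbaE×2, Sbae×2, sbAE×2, sbAe×2, sbaE×2, sbae×2
SsBbaaee gametes: SBae×4, Sbae×4, sBae×4, sbae×4
SsbbAaEe×SsBbaaee grid (16·16=256): SSBbAaEe=8 SSBbAaee=8 SSBbaaEe=8 SSBbaaee=8 SSbbAaEe=8 SSbbAaee=8 SSbbaaEe=8 SSbbaaee=8 SsBbAaEe=16 SsBbAaee=16 SsBbaaEe=16 SsBbaaee=16 SsbbAaEe=16 SsbbAaee=16 SsbbaaEe=16 Ssbbaaee=16 ssBbAaEe=8 ssBbAaee=8 ssBbaaEe=8 ssBbaaee=8 ssbbAaEe=8 ssbbAaee=8 ssbbaaEe=8 ssbbaaee=8
SsbbAaEe hits 16/256; gcd=16; 16÷16/256÷16 = 1/16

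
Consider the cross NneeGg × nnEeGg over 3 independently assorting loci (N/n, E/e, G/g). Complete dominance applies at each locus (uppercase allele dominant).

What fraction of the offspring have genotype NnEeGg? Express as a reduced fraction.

P(NnEeGg) = 1/8

NneeGg gametes: NeG×2, Neg×2, neG×2, neg×2
nnEeGg gametes: nEG×2, nEg×2, neG×2, neg×2
NneeGg×nnEeGg grid (8·8=64): NnEeGG=4 NnEeGg=8 NnEegg=4 NneeGG=4 NneeGg=8 Nneegg=4 nnEeGG=4 nnEeGg=8 nnEegg=4 nneeGG=4 nneeGg=8 nneegg=4
NnEeGg hits 8/64; gcd=8; 8÷8/64÷8 = 1/8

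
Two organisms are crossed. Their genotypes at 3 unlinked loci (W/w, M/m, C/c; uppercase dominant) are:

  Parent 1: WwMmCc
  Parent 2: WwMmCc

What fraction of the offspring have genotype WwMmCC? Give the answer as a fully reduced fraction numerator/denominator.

P(WwMmCC) = 1/16

WwMmCc gametes: WMC×1, WMc×1, WmC×1, Wmc×1, wMC×1, wMc×1, wmC×1, wmc×1
WwMmCc gametes: WMC×1, WMc×1, WmC×1, Wmc×1, wMC×1, wMc×1, wmC×1, wmc×1
WwMmCc×WwMmCc grid (8·8=64): WWMMCC=1 WWMMCc=2 WWMMcc=1 WWMmCC=2 WWMmCc=4 WWMmcc=2 WWmmCC=1 WWmmCc=2 WWmmcc=1 WwMMCC=2 WwMMCc=4 WwMMcc=2 WwMmCC=4 WwMmCc=8 WwMmcc=4 WwmmCC=2 WwmmCc=4 Wwmmcc=2 wwMMCC=1 wwMMCc=2 wwMMcc=1 wwMmCC=2 wwMmCc=4 wwMmcc=2 wwmmCC=1 wwmmCc=2 wwmmcc=1
WwMmCC hits 4/64; gcd=4; 4÷4/64÷4 = 1/16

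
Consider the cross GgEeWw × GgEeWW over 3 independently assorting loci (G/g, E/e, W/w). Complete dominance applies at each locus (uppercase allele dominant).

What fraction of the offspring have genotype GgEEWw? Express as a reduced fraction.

GgEeWw gametes: GEW×1, GEw×1, GeW×1, Gew×1, gEW×1, gEw×1, geW×1, gew×1
GgEeWW gametes: GEW×2, GeW×2, gEW×2, geW×2
GgEeWw×GgEeWW grid (8·8=64): GGEEWW=2 GGEEWw=2 GGEeWW=4 GGEeWw=4 GGeeWW=2 GGeeWw=2 GgEEWW=4 GgEEWw=4 GgEeWW=8 GgEeWw=8 GgeeWW=4 GgeeWw=4 ggEEWW=2 ggEEWw=2 ggEeWW=4 ggEeWw=4 ggeeWW=2 ggeeWw=2
GgEEWw hits 4/64; gcd=4; 4÷4/64÷4 = 1/16

P(GgEEWw) = 1/16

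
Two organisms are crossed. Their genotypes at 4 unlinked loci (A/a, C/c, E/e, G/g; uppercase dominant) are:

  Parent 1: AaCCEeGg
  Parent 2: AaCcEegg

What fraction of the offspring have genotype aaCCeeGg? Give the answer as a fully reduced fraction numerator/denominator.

P(aaCCeeGg) = 1/64

AaCCEeGg gametes: ACEG×2, ACEg×2, ACeG×2, ACeg×2, aCEG×2, aCEg×2, aCeG×2, aCeg×2
AaCcEegg gametes: ACEg×2, ACeg×2, AcEg×2, Aceg×2, aCEg×2, aCeg×2, acEg×2, aceg×2
AaCCEeGg×AaCcEegg grid (16·16=256): AACCEEGg=4 AACCEEgg=4 AACCEeGg=8 AACCEegg=8 AACCeeGg=4 AACCeegg=4 AACcEEGg=4 AACcEEgg=4 AACcEeGg=8 AACcEegg=8 AACceeGg=4 AACceegg=4 AaCCEEGg=8 AaCCEEgg=8 AaCCEeGg=16 AaCCEegg=16 AaCCeeGg=8 AaCCeegg=8 AaCcEEGg=8 AaCcEEgg=8 AaCcEeGg=16 AaCcEegg=16 AaCceeGg=8 AaCceegg=8 aaCCEEGg=4 aaCCEEgg=4 aaCCEeGg=8 aaCCEegg=8 aaCCeeGg=4 aaCCeegg=4 aaCcEEGg=4 aaCcEEgg=4 aaCcEeGg=8 aaCcEegg=8 aaCceeGg=4 aaCceegg=4
aaCCeeGg hits 4/256; gcd=4; 4÷4/256÷4 = 1/64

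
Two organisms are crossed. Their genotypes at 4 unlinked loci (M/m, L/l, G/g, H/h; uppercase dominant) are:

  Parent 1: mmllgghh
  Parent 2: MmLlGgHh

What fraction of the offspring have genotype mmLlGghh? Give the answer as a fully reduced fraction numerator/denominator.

mmllgghh gametes: mlgh×16
MmLlGgHh gametes: MLGH×1, MLGh×1, MLgH×1, MLgh×1, MlGH×1, MlGh×1, MlgH×1, Mlgh×1, mLGH×1, mLGh×1, mLgH×1, mLgh×1, mlGH×1, mlGh×1, mlgH×1, mlgh×1
mmllgghh×MmLlGgHh grid (16·16=256): MmLlGgHh=16 MmLlGghh=16 MmLlggHh=16 MmLlgghh=16 MmllGgHh=16 MmllGghh=16 MmllggHh=16 Mmllgghh=16 mmLlGgHh=16 mmLlGghh=16 mmLlggHh=16 mmLlgghh=16 mmllGgHh=16 mmllGghh=16 mmllggHh=16 mmllgghh=16
mmLlGghh hits 16/256; gcd=16; 16÷16/256÷16 = 1/16

P(mmLlGghh) = 1/16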